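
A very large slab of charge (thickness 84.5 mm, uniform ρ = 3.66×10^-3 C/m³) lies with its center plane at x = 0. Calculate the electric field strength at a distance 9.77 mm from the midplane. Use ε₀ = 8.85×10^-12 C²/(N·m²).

By symmetry E is perpendicular to the slab. A Gaussian pillbox from −9.77 mm to +9.77 mm (face area A) lies entirely within the slab.
Q_enc = ρ·(2x)·A and flux = 2EA, so 2EA = 2ρxA/ε₀ ⇒ E = |ρ|x/ε₀.
E = (3.66e-3)(0.00977)/(8.85×10^-12) = 4.04×10^6 N/C.

E = 4.04×10^6 V/m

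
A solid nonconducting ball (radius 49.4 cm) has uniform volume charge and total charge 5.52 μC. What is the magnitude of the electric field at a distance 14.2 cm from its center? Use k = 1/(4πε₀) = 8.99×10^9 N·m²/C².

Use a concentric Gaussian sphere at r = 14.2 cm (r < R).
Only the charge within r is enclosed: Q_enc = Q·(r/R)³ = (5.52 μC)·(14.2 cm/49.4 cm)³ = 1.311×10^-7 C.
Applying ∮E·dA = Q_enc/ε₀ with Φ = E(4πr²):
E = k|Q_enc|/r² = (8.99×10^9)(1.311×10^-7)/(0.142)² = 5.85×10^4 N/C.

E = 5.85×10^4 N/C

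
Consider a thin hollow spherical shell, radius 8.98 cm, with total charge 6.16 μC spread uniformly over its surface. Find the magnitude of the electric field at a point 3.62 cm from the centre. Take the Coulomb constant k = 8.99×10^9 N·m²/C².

E = 0 (no enclosed charge)

Take a concentric spherical Gaussian surface of radius r = 3.62 cm (inside the shell, r < 8.98 cm).
No charge lies within this surface, so Q_enc = 0 and Gauss's law gives E·4πr² = 0 ⇒ E = 0.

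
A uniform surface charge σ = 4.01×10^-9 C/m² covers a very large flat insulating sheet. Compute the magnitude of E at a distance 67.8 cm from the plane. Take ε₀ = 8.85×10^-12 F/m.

The symmetry is planar: E is normal to the sheet and the same magnitude on both sides. Take a pillbox straddling the sheet with end-cap area A.
Only the two end caps contribute flux: Φ = 2EA. With Q_enc = σA, Gauss's law gives E = |σ|/(2ε₀).
E = |σ|/(2ε₀) = (4.01e-9)/(2·8.85×10^-12) = 227 N/C.

|E| ≈ 227 N/C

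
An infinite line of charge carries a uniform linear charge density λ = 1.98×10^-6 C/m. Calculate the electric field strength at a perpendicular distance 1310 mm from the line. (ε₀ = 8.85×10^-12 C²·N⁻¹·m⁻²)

|E| = 2.72×10^4 V/m

By cylindrical symmetry E is radial; use a coaxial Gaussian cylinder of radius 1310 mm and length L.
Q_enc = λL, so λ_enc = 1.98e-6 C/m.
Since E is radial and uniform over the curved surface, Φ = E·2πrL = Q_enc/ε₀ = λ_enc L/ε₀.
E = |λ_enc|/(2πε₀r) = (1.98×10^-6)/(2π·8.85×10^-12·1.31) = 2.72e4 N/C.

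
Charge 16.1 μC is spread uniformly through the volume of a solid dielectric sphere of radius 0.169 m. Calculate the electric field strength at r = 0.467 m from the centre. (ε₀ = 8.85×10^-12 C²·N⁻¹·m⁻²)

E ≈ 6.64×10^5 N/C

By spherical symmetry E is radial; choose a Gaussian sphere of radius r = 0.467 m (r > R, so the entire charge is enclosed).
Q_enc = 16.1 μC = 1.61×10^-5 C.
Since E is radial and uniform over the Gaussian sphere, Φ = E·4πr² = Q_enc/ε₀.
E = |Q_enc|/(4πε₀r²) = (1.61e-5)/(4π·8.85×10^-12·(0.467)²) = 6.64×10^5 N/C.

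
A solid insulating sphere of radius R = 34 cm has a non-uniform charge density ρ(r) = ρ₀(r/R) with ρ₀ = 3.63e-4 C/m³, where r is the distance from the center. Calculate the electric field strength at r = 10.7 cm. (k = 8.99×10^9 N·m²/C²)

Take a concentric spherical Gaussian surface of radius r = 10.7 cm (r < R).
Q_enc = ∫₀^r ρ(r')·4πr'² dr' = (4πρ₀/R) ∫₀^r r'^3 dr' = 4πρ₀ r^4/(4·R) = 4.397e-7 C.
Since E is radial and uniform over the Gaussian sphere, Φ = E·4πr² = Q_enc/ε₀.
E = k|Q_enc|/r² = (8.99×10^9)(4.397e-7)/(0.107)² = 3.45×10^5 N/C.

E ≈ 3.45×10^5 V/m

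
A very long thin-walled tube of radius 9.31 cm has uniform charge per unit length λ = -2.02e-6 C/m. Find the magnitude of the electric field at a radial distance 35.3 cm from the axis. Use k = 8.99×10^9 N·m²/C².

By cylindrical symmetry E is radial; use a coaxial Gaussian cylinder of radius 35.3 cm and length L (r > 9.31 cm).
The full line charge is enclosed: λ_enc = -2.02×10^-6 C/m.
Since E is radial and uniform over the curved surface, Φ = E·2πrL = Q_enc/ε₀ = λ_enc L/ε₀.
E = 2k|λ_enc|/r = 2(8.99×10^9)(2.02e-6)/(0.353) = 1.03×10^5 N/C.

1.03×10^5 N/C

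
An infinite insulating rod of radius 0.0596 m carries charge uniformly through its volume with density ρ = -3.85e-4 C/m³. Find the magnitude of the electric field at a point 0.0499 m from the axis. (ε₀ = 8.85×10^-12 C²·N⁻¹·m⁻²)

E ≈ 1.09e6 N/C

By cylindrical symmetry E is radial; use a coaxial Gaussian cylinder of radius 0.0499 m and length L (r < R).
Charge inside radius r per length L is ρ·πr²·L, so λ_enc = ρπr² = -3.012e-6 C/m.
By Gauss's law (flux through the curved wall only), E·2πrL = λ_enc L/ε₀.
E = |λ_enc|/(2πε₀r) = (3.012e-6)/(2π·8.85×10^-12·0.0499) = 1.09e6 N/C.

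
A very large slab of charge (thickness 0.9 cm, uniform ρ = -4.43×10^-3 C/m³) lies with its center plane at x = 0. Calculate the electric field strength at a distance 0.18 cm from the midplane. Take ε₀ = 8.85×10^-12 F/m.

9.01×10^5 N/C

By symmetry E is perpendicular to the slab. A Gaussian pillbox from −0.18 cm to +0.18 cm (face area A) lies entirely within the slab.
Q_enc = ρ·(2x)·A and flux = 2EA, so 2EA = 2ρxA/ε₀ ⇒ E = |ρ|x/ε₀.
E = (4.43×10^-3)(0.0018)/(8.85×10^-12) = 9.01×10^5 N/C.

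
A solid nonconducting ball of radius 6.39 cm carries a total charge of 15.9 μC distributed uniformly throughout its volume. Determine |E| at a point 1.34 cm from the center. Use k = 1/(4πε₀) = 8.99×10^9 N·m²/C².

Take a concentric spherical Gaussian surface of radius r = 1.34 cm (r < R).
Only the charge within r is enclosed: Q_enc = Q·(r/R)³ = (15.9 μC)·(1.34 cm/6.39 cm)³ = 1.466e-7 C.
Applying ∮E·dA = Q_enc/ε₀ with Φ = E(4πr²):
E = k|Q_enc|/r² = (8.99×10^9)(1.466×10^-7)/(0.0134)² = 7.34×10^6 N/C.

|E| = 7.34e6 N/C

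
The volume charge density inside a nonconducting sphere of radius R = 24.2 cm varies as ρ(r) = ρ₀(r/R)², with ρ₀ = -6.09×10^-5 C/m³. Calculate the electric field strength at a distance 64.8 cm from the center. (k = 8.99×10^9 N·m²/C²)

|E| ≈ 4.64×10^4 N/C

By spherical symmetry E is radial; choose a Gaussian sphere of radius r = 64.8 cm (r > R, all charge enclosed).
Q_enc = 4π ∫₀^R ρ₀(r'/R)^2 r'² dr' = 4πρ₀R³/5 = -2.169×10^-6 C.
Applying ∮E·dA = Q_enc/ε₀ with Φ = E(4πr²):
E = k|Q_enc|/r² = (8.99×10^9)(2.169×10^-6)/(0.648)² = 4.64×10^4 N/C.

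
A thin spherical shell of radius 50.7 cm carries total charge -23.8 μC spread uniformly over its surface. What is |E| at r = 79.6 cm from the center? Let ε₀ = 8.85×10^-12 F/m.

Take a concentric spherical Gaussian surface of radius r = 79.6 cm (r > 50.7 cm).
The entire shell is enclosed: Q_enc = -2.38×10^-5 C.
By Gauss's law, ∮E·dA = E·4πr² = Q_enc/ε₀.
E = |Q_enc|/(4πε₀r²) = (2.38×10^-5)/(4π·8.85×10^-12·(0.796)²) = 3.38×10^5 N/C.

E ≈ 3.38×10^5 V/m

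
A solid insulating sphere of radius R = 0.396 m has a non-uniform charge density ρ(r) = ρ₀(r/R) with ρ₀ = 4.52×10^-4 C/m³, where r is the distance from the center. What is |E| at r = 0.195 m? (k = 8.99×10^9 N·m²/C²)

|E| = 1.23×10^6 N/C

By spherical symmetry E is radial; choose a Gaussian sphere of radius r = 0.195 m (r < R).
Integrate the density: Q_enc = 4π ∫₀^r ρ₀(r'/R)^1 r'² dr' = 4πρ₀ r^4/(4·R) = 5.185×10^-6 C.
By Gauss's law, ∮E·dA = E·4πr² = Q_enc/ε₀.
E = k|Q_enc|/r² = (8.99×10^9)(5.185×10^-6)/(0.195)² = 1.23×10^6 N/C.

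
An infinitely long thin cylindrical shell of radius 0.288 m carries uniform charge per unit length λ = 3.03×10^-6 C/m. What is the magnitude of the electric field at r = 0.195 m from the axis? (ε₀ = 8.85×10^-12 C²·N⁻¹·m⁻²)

|E| = 0 N/C

By cylindrical symmetry E is radial; use a coaxial Gaussian cylinder of radius 0.195 m and length L (r < 0.288 m, inside the shell).
All the surface charge lies outside this cylinder: Q_enc = 0, hence E = 0.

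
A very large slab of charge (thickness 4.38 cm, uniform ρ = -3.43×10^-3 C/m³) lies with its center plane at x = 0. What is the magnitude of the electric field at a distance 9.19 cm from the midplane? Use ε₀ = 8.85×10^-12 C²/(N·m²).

The point |x| = 9.19 cm lies outside the slab (half-thickness 0.0219 m). A symmetric pillbox spanning the full slab encloses Q_enc = ρ·d·A.
Flux = 2EA ⇒ E = |ρ|d/(2ε₀), independent of distance outside.
E = (3.43e-3)(0.0438)/(2·8.85×10^-12) = 8.49×10^6 N/C.

8.49e6 N/C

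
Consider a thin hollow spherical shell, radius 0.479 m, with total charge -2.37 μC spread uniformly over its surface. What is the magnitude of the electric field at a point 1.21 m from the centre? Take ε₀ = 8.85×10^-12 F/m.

Symmetry ⇒ E = E(r) r̂. Gaussian sphere of radius r = 1.21 m (r > 0.479 m).
The entire shell is enclosed: Q_enc = -2.37e-6 C.
Applying ∮E·dA = Q_enc/ε₀ with Φ = E(4πr²):
E = |Q_enc|/(4πε₀r²) = (2.37×10^-6)/(4π·8.85×10^-12·(1.21)²) = 1.46×10^4 N/C.

1.46×10^4 N/C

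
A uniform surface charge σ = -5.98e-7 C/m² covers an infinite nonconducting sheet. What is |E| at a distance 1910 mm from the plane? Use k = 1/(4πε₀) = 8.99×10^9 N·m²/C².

|E| = 3.38×10^4 N/C

By planar symmetry E is perpendicular to the sheet and uniform; use a Gaussian pillbox with flat faces of area A on each side of the sheet.
Only the two end caps contribute flux: Φ = 2EA. With Q_enc = σA, Gauss's law gives E = |σ|/(2ε₀).
E = 2πk|σ| = 2π(8.99×10^9)(5.98e-7) = 3.38×10^4 N/C.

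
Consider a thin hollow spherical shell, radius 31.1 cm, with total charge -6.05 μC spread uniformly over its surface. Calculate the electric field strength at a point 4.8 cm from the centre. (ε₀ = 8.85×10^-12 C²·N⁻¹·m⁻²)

Take a concentric spherical Gaussian surface of radius r = 4.8 cm (inside the shell, r < 31.1 cm).
All the charge is outside the Gaussian surface: Q_enc = 0, hence E = 0 everywhere inside the shell.

|E| = 0 V/m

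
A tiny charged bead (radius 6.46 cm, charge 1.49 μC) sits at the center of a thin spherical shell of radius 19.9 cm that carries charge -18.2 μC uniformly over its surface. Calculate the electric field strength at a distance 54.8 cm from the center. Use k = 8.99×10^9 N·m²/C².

Symmetry ⇒ E = E(r) r̂. Gaussian sphere of radius r = 54.8 cm (r > 19.9 cm, enclosing both).
Q_enc = (1.49 μC) + (-18.2 μC) = -1.671e-5 C.
Gauss's law: E·4πr² = Q_enc/ε₀.
E = k|Q_enc|/r² = (8.99×10^9)(1.671×10^-5)/(0.548)² = 5.00×10^5 N/C.

|E| ≈ 5.00×10^5 V/m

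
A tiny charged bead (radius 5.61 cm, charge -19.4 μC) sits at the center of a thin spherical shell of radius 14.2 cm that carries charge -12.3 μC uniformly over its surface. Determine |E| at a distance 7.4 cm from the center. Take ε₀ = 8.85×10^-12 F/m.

E = 3.19×10^7 N/C

By spherical symmetry E is radial; choose a Gaussian sphere of radius r = 7.4 cm (between the bodies, 5.61 cm < r < 14.2 cm).
Only the inner charge is enclosed; the outer shell contributes nothing inside itself. Q_enc = -19.4 μC = -1.94e-5 C.
By Gauss's law, ∮E·dA = E·4πr² = Q_enc/ε₀.
E = |Q_enc|/(4πε₀r²) = (1.94e-5)/(4π·8.85×10^-12·(0.074)²) = 3.19×10^7 N/C.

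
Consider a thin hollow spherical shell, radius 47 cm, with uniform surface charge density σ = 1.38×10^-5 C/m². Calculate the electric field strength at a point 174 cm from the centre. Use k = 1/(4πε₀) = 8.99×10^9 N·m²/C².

Take a concentric spherical Gaussian surface of radius r = 174 cm (r > 47 cm).
The entire shell is enclosed: Q_enc = σ·4πR² = (1.38×10^-5)·4π·(0.47)² = 3.831×10^-5 C.
Since E is radial and uniform over the Gaussian sphere, Φ = E·4πr² = Q_enc/ε₀.
E = k|Q_enc|/r² = (8.99×10^9)(3.831×10^-5)/(1.74)² = 1.14×10^5 N/C.

1.14×10^5 N/C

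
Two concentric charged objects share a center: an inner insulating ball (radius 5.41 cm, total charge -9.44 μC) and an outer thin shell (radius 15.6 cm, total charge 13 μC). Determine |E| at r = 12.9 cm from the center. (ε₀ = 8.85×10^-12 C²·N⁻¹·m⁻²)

Use a concentric Gaussian sphere at r = 12.9 cm (between the bodies, 5.41 cm < r < 15.6 cm).
Only the inner charge is enclosed; the outer shell contributes nothing inside itself. Q_enc = -9.44 μC = -9.44e-6 C.
Since E is radial and uniform over the Gaussian sphere, Φ = E·4πr² = Q_enc/ε₀.
E = |Q_enc|/(4πε₀r²) = (9.44e-6)/(4π·8.85×10^-12·(0.129)²) = 5.10e6 N/C.

|E| ≈ 5.10e6 N/C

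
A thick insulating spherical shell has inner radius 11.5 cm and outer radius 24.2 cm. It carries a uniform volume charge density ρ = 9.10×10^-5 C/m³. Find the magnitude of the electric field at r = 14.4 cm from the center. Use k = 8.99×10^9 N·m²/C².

Symmetry ⇒ E = E(r) r̂. Gaussian sphere of radius r = 14.4 cm (within the shell material, 11.5 cm < r < 24.2 cm).
Only the shell between 11.5 cm and r is enclosed: Q_enc = ρ·(4π/3)(r³ − a³) = (9.10×10^-5)·(4π/3)·((0.144)³ − (0.115)³) = 5.585×10^-7 C.
By Gauss's law, ∮E·dA = E·4πr² = Q_enc/ε₀.
E = k|Q_enc|/r² = (8.99×10^9)(5.585×10^-7)/(0.144)² = 2.42×10^5 N/C.

E ≈ 2.42×10^5 N/C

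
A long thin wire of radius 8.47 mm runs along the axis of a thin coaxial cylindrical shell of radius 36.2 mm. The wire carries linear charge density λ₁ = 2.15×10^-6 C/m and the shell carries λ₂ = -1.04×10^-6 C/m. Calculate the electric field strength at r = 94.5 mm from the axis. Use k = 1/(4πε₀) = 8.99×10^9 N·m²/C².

|E| = 2.11×10^5 N/C

Take a coaxial cylindrical Gaussian surface of radius r = 94.5 mm and length L (r > 36.2 mm, enclosing both).
λ_enc = λ₁ + λ₂ = (2.15e-6) + (-1.04e-6) = 1.11×10^-6 C/m.
Applying ∮E·dA = Q_enc/ε₀ with the end caps contributing no flux:
E = 2k|λ_enc|/r = 2(8.99×10^9)(1.11×10^-6)/(0.0945) = 2.11×10^5 N/C.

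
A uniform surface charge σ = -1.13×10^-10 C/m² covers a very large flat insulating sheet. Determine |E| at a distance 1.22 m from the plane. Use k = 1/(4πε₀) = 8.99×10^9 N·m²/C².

By planar symmetry E is perpendicular to the sheet and uniform; use a Gaussian pillbox with flat faces of area A on each side of the sheet.
Flux Φ = 2EA and Q_enc = σA, so 2EA = σA/ε₀ ⇒ E = |σ|/(2ε₀), independent of distance.
E = 2πk|σ| = 2π(8.99×10^9)(1.13×10^-10) = 6.38 N/C.

|E| ≈ 6.38 V/m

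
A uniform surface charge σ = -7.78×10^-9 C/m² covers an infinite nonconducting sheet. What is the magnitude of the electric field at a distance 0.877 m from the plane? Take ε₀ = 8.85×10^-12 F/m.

Choose a cylindrical pillbox piercing the sheet, end faces (area A) parallel to it.
Only the two end caps contribute flux: Φ = 2EA. With Q_enc = σA, Gauss's law gives E = |σ|/(2ε₀).
E = |σ|/(2ε₀) = (7.78×10^-9)/(2·8.85×10^-12) = 440 N/C.

E ≈ 440 N/C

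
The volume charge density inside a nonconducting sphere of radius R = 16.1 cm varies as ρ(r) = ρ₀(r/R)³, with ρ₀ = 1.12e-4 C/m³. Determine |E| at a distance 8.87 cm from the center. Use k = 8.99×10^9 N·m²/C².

Symmetry ⇒ E = E(r) r̂. Gaussian sphere of radius r = 8.87 cm (r < R).
Integrate the density: Q_enc = 4π ∫₀^r ρ₀(r'/R)^3 r'² dr' = 4πρ₀ r^6/(6·R³) = 2.737×10^-8 C.
By Gauss's law, ∮E·dA = E·4πr² = Q_enc/ε₀.
E = k|Q_enc|/r² = (8.99×10^9)(2.737e-8)/(0.0887)² = 3.13e4 N/C.

3.13e4 V/m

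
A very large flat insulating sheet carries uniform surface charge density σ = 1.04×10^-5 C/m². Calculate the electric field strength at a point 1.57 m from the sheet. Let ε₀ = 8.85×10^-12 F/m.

|E| = 5.88e5 N/C

The symmetry is planar: E is normal to the sheet and the same magnitude on both sides. Take a pillbox straddling the sheet with end-cap area A.
Flux Φ = 2EA and Q_enc = σA, so 2EA = σA/ε₀ ⇒ E = |σ|/(2ε₀), independent of distance.
E = |σ|/(2ε₀) = (1.04×10^-5)/(2·8.85×10^-12) = 5.88e5 N/C.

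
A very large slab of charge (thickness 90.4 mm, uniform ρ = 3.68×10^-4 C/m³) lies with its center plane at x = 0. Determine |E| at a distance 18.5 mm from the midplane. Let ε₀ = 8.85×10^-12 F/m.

|E| ≈ 7.69×10^5 N/C

By symmetry E is perpendicular to the slab. A Gaussian pillbox from −18.5 mm to +18.5 mm (face area A) lies entirely within the slab.
Q_enc = ρ·(2x)·A and flux = 2EA, so 2EA = 2ρxA/ε₀ ⇒ E = |ρ|x/ε₀.
E = (3.68×10^-4)(0.0185)/(8.85×10^-12) = 7.69e5 N/C.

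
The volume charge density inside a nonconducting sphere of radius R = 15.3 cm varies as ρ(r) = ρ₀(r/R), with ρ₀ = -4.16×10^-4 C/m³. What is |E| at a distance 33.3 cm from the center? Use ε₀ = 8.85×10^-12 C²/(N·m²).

3.80×10^5 V/m

Use a concentric Gaussian sphere at r = 33.3 cm (r > R, all charge enclosed).
Q_enc = 4π ∫₀^R ρ₀(r'/R)^1 r'² dr' = 4πρ₀R³/4 = -4.681×10^-6 C.
By Gauss's law, ∮E·dA = E·4πr² = Q_enc/ε₀.
E = |Q_enc|/(4πε₀r²) = (4.681×10^-6)/(4π·8.85×10^-12·(0.333)²) = 3.80e5 N/C.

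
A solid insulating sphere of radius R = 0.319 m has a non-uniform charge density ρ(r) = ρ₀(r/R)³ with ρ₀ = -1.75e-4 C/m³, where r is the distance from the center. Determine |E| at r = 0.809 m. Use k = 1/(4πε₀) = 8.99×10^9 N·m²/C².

Symmetry ⇒ E = E(r) r̂. Gaussian sphere of radius r = 0.809 m (r > R, all charge enclosed).
Q_enc = 4π ∫₀^R ρ₀(r'/R)^3 r'² dr' = 4πρ₀R³/6 = -1.19×10^-5 C.
Since E is radial and uniform over the Gaussian sphere, Φ = E·4πr² = Q_enc/ε₀.
E = k|Q_enc|/r² = (8.99×10^9)(1.19×10^-5)/(0.809)² = 1.63×10^5 N/C.

E = 1.63×10^5 V/m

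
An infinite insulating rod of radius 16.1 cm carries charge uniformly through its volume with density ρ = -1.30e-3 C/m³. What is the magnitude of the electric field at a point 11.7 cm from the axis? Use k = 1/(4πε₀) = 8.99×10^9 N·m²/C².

E ≈ 8.59e6 N/C

Coaxial Gaussian cylinder, radius r = 11.7 cm, length L (r < R).
Charge inside radius r per length L is ρ·πr²·L, so λ_enc = ρπr² = -5.591e-5 C/m.
Applying ∮E·dA = Q_enc/ε₀ with the end caps contributing no flux:
E = 2k|λ_enc|/r = 2(8.99×10^9)(5.591×10^-5)/(0.117) = 8.59×10^6 N/C.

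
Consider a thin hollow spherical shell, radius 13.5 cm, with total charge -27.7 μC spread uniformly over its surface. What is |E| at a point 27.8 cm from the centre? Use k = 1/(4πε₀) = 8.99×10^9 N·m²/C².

3.22e6 N/C

Take a concentric spherical Gaussian surface of radius r = 27.8 cm (r > 13.5 cm).
The entire shell is enclosed: Q_enc = -2.77×10^-5 C.
Since E is radial and uniform over the Gaussian sphere, Φ = E·4πr² = Q_enc/ε₀.
E = k|Q_enc|/r² = (8.99×10^9)(2.77×10^-5)/(0.278)² = 3.22×10^6 N/C.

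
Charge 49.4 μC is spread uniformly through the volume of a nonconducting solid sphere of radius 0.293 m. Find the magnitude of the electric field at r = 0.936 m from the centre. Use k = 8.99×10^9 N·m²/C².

|E| ≈ 5.07×10^5 N/C

Use a concentric Gaussian sphere at r = 0.936 m (r > R, so the entire charge is enclosed).
Q_enc = 49.4 μC = 4.94×10^-5 C.
Gauss's law: E·4πr² = Q_enc/ε₀.
E = k|Q_enc|/r² = (8.99×10^9)(4.94×10^-5)/(0.936)² = 5.07e5 N/C.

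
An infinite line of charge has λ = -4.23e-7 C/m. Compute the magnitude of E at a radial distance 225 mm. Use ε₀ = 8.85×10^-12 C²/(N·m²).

By cylindrical symmetry E is radial; use a coaxial Gaussian cylinder of radius 225 mm and length L.
Q_enc = λL, so λ_enc = -4.23×10^-7 C/m.
Since E is radial and uniform over the curved surface, Φ = E·2πrL = Q_enc/ε₀ = λ_enc L/ε₀.
E = |λ_enc|/(2πε₀r) = (4.23e-7)/(2π·8.85×10^-12·0.225) = 3.38×10^4 N/C.

E = 3.38×10^4 N/C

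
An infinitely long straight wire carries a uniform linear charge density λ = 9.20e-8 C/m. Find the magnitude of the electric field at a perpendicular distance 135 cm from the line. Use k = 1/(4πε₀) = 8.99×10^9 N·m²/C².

By cylindrical symmetry E is radial; use a coaxial Gaussian cylinder of radius 135 cm and length L.
Q_enc = λL, so λ_enc = 9.20×10^-8 C/m.
Gauss's law: E·2πrL = λ_enc L/ε₀.
E = 2k|λ_enc|/r = 2(8.99×10^9)(9.20×10^-8)/(1.35) = 1.23×10^3 N/C.

1.23×10^3 N/C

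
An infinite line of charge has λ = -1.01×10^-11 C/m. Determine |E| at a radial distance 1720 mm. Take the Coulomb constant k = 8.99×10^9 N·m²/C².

Coaxial Gaussian cylinder, radius r = 1720 mm, length L.
Q_enc = λL, so λ_enc = -1.01×10^-11 C/m.
Gauss's law: E·2πrL = λ_enc L/ε₀.
E = 2k|λ_enc|/r = 2(8.99×10^9)(1.01e-11)/(1.72) = 0.106 N/C.

|E| = 0.106 V/m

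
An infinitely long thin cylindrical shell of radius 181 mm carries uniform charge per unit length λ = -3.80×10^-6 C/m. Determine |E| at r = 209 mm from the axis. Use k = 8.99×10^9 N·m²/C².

Take a coaxial cylindrical Gaussian surface of radius r = 209 mm and length L (r > 181 mm).
The full line charge is enclosed: λ_enc = -3.80×10^-6 C/m.
Since E is radial and uniform over the curved surface, Φ = E·2πrL = Q_enc/ε₀ = λ_enc L/ε₀.
E = 2k|λ_enc|/r = 2(8.99×10^9)(3.80×10^-6)/(0.209) = 3.27×10^5 N/C.

|E| ≈ 3.27e5 V/m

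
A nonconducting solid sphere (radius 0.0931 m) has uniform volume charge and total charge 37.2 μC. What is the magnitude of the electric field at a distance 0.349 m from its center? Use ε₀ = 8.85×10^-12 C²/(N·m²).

|E| = 2.75e6 N/C

By spherical symmetry E is radial; choose a Gaussian sphere of radius r = 0.349 m (r > R, so the entire charge is enclosed).
Q_enc = 37.2 μC = 3.72×10^-5 C.
Since E is radial and uniform over the Gaussian sphere, Φ = E·4πr² = Q_enc/ε₀.
E = |Q_enc|/(4πε₀r²) = (3.72×10^-5)/(4π·8.85×10^-12·(0.349)²) = 2.75e6 N/C.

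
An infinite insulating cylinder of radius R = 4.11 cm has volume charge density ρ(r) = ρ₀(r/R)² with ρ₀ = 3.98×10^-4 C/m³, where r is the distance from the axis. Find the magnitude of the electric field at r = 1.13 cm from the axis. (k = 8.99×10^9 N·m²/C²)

E ≈ 9.60×10^3 N/C

By cylindrical symmetry E is radial; use a coaxial Gaussian cylinder of radius 1.13 cm and length L (r < R).
λ_enc = ∫₀^r ρ(r')·2πr' dr' = (2πρ₀/R²)·r^4/4 = 6.034×10^-9 C/m.
Applying ∮E·dA = Q_enc/ε₀ with the end caps contributing no flux:
E = 2k|λ_enc|/r = 2(8.99×10^9)(6.034e-9)/(0.0113) = 9.60×10^3 N/C.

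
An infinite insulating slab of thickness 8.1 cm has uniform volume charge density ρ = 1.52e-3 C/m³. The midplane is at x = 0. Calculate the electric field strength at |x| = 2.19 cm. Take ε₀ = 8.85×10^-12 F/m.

E = 3.76×10^6 V/m

By symmetry E is perpendicular to the slab. A Gaussian pillbox from −2.19 cm to +2.19 cm (face area A) lies entirely within the slab.
Q_enc = ρ·(2x)·A and flux = 2EA, so 2EA = 2ρxA/ε₀ ⇒ E = |ρ|x/ε₀.
E = (1.52×10^-3)(0.0219)/(8.85×10^-12) = 3.76e6 N/C.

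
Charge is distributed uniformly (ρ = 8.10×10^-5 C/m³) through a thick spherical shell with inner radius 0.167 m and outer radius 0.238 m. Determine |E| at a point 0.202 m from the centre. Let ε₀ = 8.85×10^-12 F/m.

Take a concentric spherical Gaussian surface of radius r = 0.202 m (within the shell material, 0.167 m < r < 0.238 m).
Only the shell between 0.167 m and r is enclosed: Q_enc = ρ·(4π/3)(r³ − a³) = (8.10×10^-5)·(4π/3)·((0.202)³ − (0.167)³) = 1.216e-6 C.
Since E is radial and uniform over the Gaussian sphere, Φ = E·4πr² = Q_enc/ε₀.
E = |Q_enc|/(4πε₀r²) = (1.216×10^-6)/(4π·8.85×10^-12·(0.202)²) = 2.68×10^5 N/C.

|E| = 2.68e5 N/C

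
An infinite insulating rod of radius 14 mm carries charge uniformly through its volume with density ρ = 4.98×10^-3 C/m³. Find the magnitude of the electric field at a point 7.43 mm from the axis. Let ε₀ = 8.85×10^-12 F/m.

Take a coaxial cylindrical Gaussian surface of radius r = 7.43 mm and length L (r < R).
Charge inside radius r per length L is ρ·πr²·L, so λ_enc = ρπr² = 8.637×10^-7 C/m.
By Gauss's law (flux through the curved wall only), E·2πrL = λ_enc L/ε₀.
E = |λ_enc|/(2πε₀r) = (8.637e-7)/(2π·8.85×10^-12·0.00743) = 2.09×10^6 N/C.

|E| = 2.09e6 V/m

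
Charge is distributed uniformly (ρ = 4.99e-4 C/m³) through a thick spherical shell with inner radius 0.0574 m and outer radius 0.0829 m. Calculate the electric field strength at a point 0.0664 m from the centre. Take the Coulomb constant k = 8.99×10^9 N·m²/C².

By spherical symmetry E is radial; choose a Gaussian sphere of radius r = 0.0664 m (within the shell material, 0.0574 m < r < 0.0829 m).
Enclosed charge is the volume from a to r: Q_enc = (4π/3)ρ(r³ − a³) = 2.166×10^-7 C.
Applying ∮E·dA = Q_enc/ε₀ with Φ = E(4πr²):
E = k|Q_enc|/r² = (8.99×10^9)(2.166e-7)/(0.0664)² = 4.42e5 N/C.

|E| = 4.42e5 N/C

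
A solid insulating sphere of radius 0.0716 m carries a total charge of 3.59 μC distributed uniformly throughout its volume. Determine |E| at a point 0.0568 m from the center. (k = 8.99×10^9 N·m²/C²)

By spherical symmetry E is radial; choose a Gaussian sphere of radius r = 0.0568 m (r < R).
Only the charge within r is enclosed: Q_enc = Q·(r/R)³ = (3.59 μC)·(0.0568 m/0.0716 m)³ = 1.792×10^-6 C.
Since E is radial and uniform over the Gaussian sphere, Φ = E·4πr² = Q_enc/ε₀.
E = k|Q_enc|/r² = (8.99×10^9)(1.792×10^-6)/(0.0568)² = 4.99×10^6 N/C.

E ≈ 4.99×10^6 N/C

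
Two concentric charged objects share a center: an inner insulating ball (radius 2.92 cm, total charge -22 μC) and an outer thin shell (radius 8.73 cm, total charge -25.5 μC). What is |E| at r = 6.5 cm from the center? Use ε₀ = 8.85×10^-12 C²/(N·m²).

|E| ≈ 4.68e7 V/m

Take a concentric spherical Gaussian surface of radius r = 6.5 cm (between the bodies, 2.92 cm < r < 8.73 cm).
Only the inner charge is enclosed; the outer shell contributes nothing inside itself. Q_enc = -22 μC = -2.20×10^-5 C.
Since E is radial and uniform over the Gaussian sphere, Φ = E·4πr² = Q_enc/ε₀.
E = |Q_enc|/(4πε₀r²) = (2.20×10^-5)/(4π·8.85×10^-12·(0.065)²) = 4.68×10^7 N/C.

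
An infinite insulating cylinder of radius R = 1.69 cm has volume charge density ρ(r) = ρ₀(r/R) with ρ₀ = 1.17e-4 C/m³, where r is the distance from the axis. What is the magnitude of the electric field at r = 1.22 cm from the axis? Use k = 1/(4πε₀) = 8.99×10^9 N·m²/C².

E = 3.88e4 N/C

Take a coaxial cylindrical Gaussian surface of radius r = 1.22 cm and length L (r < R).
Integrating ρ over the cross-section to radius r: λ_enc = (2πρ₀/R) ∫₀^r r'^2 dr' = 2πρ₀ r^3/(3·R) = 2.633×10^-8 C/m.
By Gauss's law (flux through the curved wall only), E·2πrL = λ_enc L/ε₀.
E = 2k|λ_enc|/r = 2(8.99×10^9)(2.633×10^-8)/(0.0122) = 3.88×10^4 N/C.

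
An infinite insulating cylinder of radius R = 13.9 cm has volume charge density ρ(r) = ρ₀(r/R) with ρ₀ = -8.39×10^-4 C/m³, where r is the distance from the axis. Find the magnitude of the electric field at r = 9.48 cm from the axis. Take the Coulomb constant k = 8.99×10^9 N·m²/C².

Coaxial Gaussian cylinder, radius r = 9.48 cm, length L (r < R).
Integrating ρ over the cross-section to radius r: λ_enc = (2πρ₀/R) ∫₀^r r'^2 dr' = 2πρ₀ r^3/(3·R) = -1.077×10^-5 C/m.
Gauss's law: E·2πrL = λ_enc L/ε₀.
E = 2k|λ_enc|/r = 2(8.99×10^9)(1.077×10^-5)/(0.0948) = 2.04×10^6 N/C.

|E| ≈ 2.04e6 V/m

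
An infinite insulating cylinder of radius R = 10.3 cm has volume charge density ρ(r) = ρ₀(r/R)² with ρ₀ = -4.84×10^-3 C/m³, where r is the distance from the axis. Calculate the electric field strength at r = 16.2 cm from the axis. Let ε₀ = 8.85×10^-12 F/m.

E ≈ 8.95×10^6 V/m

Take a coaxial cylindrical Gaussian surface of radius r = 16.2 cm and length L (r > R, full charge per length enclosed).
λ_enc = 2π ∫₀^R ρ₀(r'/R)^2 r' dr' = 2πρ₀R²/4 = -8.066e-5 C/m.
Since E is radial and uniform over the curved surface, Φ = E·2πrL = Q_enc/ε₀ = λ_enc L/ε₀.
E = |λ_enc|/(2πε₀r) = (8.066e-5)/(2π·8.85×10^-12·0.162) = 8.95×10^6 N/C.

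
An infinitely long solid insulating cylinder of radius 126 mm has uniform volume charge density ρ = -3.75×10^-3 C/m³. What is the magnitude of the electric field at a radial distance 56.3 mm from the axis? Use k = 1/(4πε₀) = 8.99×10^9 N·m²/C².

E = 1.19×10^7 N/C

Coaxial Gaussian cylinder, radius r = 56.3 mm, length L (r < R).
Charge inside radius r per length L is ρ·πr²·L, so λ_enc = ρπr² = -3.734e-5 C/m.
Gauss's law: E·2πrL = λ_enc L/ε₀.
E = 2k|λ_enc|/r = 2(8.99×10^9)(3.734e-5)/(0.0563) = 1.19e7 N/C.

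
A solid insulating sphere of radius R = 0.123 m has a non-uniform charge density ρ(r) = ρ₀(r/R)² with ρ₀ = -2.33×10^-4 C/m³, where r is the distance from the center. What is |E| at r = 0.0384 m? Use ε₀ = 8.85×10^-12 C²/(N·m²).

Symmetry ⇒ E = E(r) r̂. Gaussian sphere of radius r = 0.0384 m (r < R).
Q_enc = ∫₀^r ρ(r')·4πr'² dr' = (4πρ₀/R²) ∫₀^r r'^4 dr' = 4πρ₀ r^5/(5·R²) = -3.232×10^-9 C.
Gauss's law: E·4πr² = Q_enc/ε₀.
E = |Q_enc|/(4πε₀r²) = (3.232×10^-9)/(4π·8.85×10^-12·(0.0384)²) = 1.97e4 N/C.

E = 1.97×10^4 N/C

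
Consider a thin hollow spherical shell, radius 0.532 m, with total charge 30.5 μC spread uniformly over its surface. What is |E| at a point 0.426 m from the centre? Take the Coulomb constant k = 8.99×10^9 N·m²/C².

E = 0

Symmetry ⇒ E = E(r) r̂. Gaussian sphere of radius r = 0.426 m (inside the shell, r < 0.532 m).
All the charge is outside the Gaussian surface: Q_enc = 0, hence E = 0 everywhere inside the shell.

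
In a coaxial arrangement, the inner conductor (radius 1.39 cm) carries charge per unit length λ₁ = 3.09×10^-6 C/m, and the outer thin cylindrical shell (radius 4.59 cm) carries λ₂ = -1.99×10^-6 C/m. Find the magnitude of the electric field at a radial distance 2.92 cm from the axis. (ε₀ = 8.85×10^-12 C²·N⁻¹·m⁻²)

Coaxial Gaussian cylinder, radius r = 2.92 cm, length L (between the conductors, 1.39 cm < r < 4.59 cm).
Only the inner wire is enclosed; the outer shell contributes nothing inside itself. λ_enc = λ₁ = 3.09e-6 C/m.
Applying ∮E·dA = Q_enc/ε₀ with the end caps contributing no flux:
E = |λ_enc|/(2πε₀r) = (3.09e-6)/(2π·8.85×10^-12·0.0292) = 1.90e6 N/C.

E = 1.90×10^6 V/m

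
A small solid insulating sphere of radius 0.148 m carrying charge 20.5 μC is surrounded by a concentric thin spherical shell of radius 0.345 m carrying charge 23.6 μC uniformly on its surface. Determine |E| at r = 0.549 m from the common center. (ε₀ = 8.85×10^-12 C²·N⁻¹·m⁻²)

Use a concentric Gaussian sphere at r = 0.549 m (r > 0.345 m, enclosing both).
Q_enc = (20.5 μC) + (23.6 μC) = 4.41×10^-5 C.
Applying ∮E·dA = Q_enc/ε₀ with Φ = E(4πr²):
E = |Q_enc|/(4πε₀r²) = (4.41e-5)/(4π·8.85×10^-12·(0.549)²) = 1.32×10^6 N/C.

|E| = 1.32×10^6 V/m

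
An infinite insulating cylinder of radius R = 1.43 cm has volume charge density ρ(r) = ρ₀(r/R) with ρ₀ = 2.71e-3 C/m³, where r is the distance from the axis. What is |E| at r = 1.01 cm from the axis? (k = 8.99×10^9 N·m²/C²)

By cylindrical symmetry E is radial; use a coaxial Gaussian cylinder of radius 1.01 cm and length L (r < R).
Integrating ρ over the cross-section to radius r: λ_enc = (2πρ₀/R) ∫₀^r r'^2 dr' = 2πρ₀ r^3/(3·R) = 4.089×10^-7 C/m.
Gauss's law: E·2πrL = λ_enc L/ε₀.
E = 2k|λ_enc|/r = 2(8.99×10^9)(4.089×10^-7)/(0.0101) = 7.28×10^5 N/C.

E ≈ 7.28×10^5 N/C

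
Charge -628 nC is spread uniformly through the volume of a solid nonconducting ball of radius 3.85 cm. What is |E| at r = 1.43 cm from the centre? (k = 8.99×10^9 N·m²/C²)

Use a concentric Gaussian sphere at r = 1.43 cm (r < R).
Only the charge within r is enclosed: Q_enc = Q·(r/R)³ = (-628 nC)·(1.43 cm/3.85 cm)³ = -3.218×10^-8 C.
Applying ∮E·dA = Q_enc/ε₀ with Φ = E(4πr²):
E = k|Q_enc|/r² = (8.99×10^9)(3.218×10^-8)/(0.0143)² = 1.41×10^6 N/C.

|E| ≈ 1.41e6 N/C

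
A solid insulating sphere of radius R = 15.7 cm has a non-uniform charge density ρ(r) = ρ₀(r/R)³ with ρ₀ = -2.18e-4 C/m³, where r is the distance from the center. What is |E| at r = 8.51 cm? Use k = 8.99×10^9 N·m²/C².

|E| = 5.56×10^4 N/C

Take a concentric spherical Gaussian surface of radius r = 8.51 cm (r < R).
Integrate the density: Q_enc = 4π ∫₀^r ρ₀(r'/R)^3 r'² dr' = 4πρ₀ r^6/(6·R³) = -4.481×10^-8 C.
Since E is radial and uniform over the Gaussian sphere, Φ = E·4πr² = Q_enc/ε₀.
E = k|Q_enc|/r² = (8.99×10^9)(4.481e-8)/(0.0851)² = 5.56×10^4 N/C.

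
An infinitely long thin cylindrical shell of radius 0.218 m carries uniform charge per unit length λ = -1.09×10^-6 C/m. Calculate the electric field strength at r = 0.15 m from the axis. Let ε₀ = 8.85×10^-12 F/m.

Take a coaxial cylindrical Gaussian surface of radius r = 0.15 m and length L (r < 0.218 m, inside the shell).
No charge is enclosed, so Gauss's law gives E·2πrL = 0 ⇒ E = 0.

E = 0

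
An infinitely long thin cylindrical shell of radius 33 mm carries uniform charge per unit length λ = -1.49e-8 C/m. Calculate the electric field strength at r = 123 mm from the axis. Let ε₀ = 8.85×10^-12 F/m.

Coaxial Gaussian cylinder, radius r = 123 mm, length L (r > 33 mm).
The full line charge is enclosed: λ_enc = -1.49×10^-8 C/m.
Since E is radial and uniform over the curved surface, Φ = E·2πrL = Q_enc/ε₀ = λ_enc L/ε₀.
E = |λ_enc|/(2πε₀r) = (1.49e-8)/(2π·8.85×10^-12·0.123) = 2.18×10^3 N/C.

E ≈ 2.18e3 N/C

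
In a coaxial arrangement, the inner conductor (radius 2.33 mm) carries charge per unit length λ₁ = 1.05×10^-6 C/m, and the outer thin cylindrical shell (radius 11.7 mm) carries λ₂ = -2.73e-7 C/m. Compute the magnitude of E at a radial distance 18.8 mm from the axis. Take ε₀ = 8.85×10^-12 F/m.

7.43e5 V/m

Take a coaxial cylindrical Gaussian surface of radius r = 18.8 mm and length L (r > 11.7 mm, enclosing both).
λ_enc = λ₁ + λ₂ = (1.05×10^-6) + (-2.73×10^-7) = 7.77×10^-7 C/m.
Applying ∮E·dA = Q_enc/ε₀ with the end caps contributing no flux:
E = |λ_enc|/(2πε₀r) = (7.77e-7)/(2π·8.85×10^-12·0.0188) = 7.43e5 N/C.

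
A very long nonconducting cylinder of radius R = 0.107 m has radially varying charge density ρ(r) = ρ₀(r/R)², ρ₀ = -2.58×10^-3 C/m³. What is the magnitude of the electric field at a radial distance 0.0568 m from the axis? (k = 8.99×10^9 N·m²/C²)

E = 1.17×10^6 N/C

Coaxial Gaussian cylinder, radius r = 0.0568 m, length L (r < R).
λ_enc = ∫₀^r ρ(r')·2πr' dr' = (2πρ₀/R²)·r^4/4 = -3.684×10^-6 C/m.
Applying ∮E·dA = Q_enc/ε₀ with the end caps contributing no flux:
E = 2k|λ_enc|/r = 2(8.99×10^9)(3.684e-6)/(0.0568) = 1.17e6 N/C.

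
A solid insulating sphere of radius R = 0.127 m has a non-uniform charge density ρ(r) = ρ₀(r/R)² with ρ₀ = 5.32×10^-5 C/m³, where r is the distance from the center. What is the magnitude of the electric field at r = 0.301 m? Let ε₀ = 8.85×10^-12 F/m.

|E| ≈ 2.72×10^4 N/C

By spherical symmetry E is radial; choose a Gaussian sphere of radius r = 0.301 m (r > R, all charge enclosed).
Q_enc = 4π ∫₀^R ρ₀(r'/R)^2 r'² dr' = 4πρ₀R³/5 = 2.739×10^-7 C.
By Gauss's law, ∮E·dA = E·4πr² = Q_enc/ε₀.
E = |Q_enc|/(4πε₀r²) = (2.739×10^-7)/(4π·8.85×10^-12·(0.301)²) = 2.72e4 N/C.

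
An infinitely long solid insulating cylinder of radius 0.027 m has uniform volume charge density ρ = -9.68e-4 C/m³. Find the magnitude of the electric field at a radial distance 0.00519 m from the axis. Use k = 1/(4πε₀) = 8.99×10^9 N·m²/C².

By cylindrical symmetry E is radial; use a coaxial Gaussian cylinder of radius 0.00519 m and length L (r < R).
Enclosed charge per unit length: λ_enc = ρ·πr² = (-9.68e-4)π(0.00519)² = -8.191×10^-8 C/m.
Gauss's law: E·2πrL = λ_enc L/ε₀.
E = 2k|λ_enc|/r = 2(8.99×10^9)(8.191e-8)/(0.00519) = 2.84×10^5 N/C.

|E| ≈ 2.84e5 N/C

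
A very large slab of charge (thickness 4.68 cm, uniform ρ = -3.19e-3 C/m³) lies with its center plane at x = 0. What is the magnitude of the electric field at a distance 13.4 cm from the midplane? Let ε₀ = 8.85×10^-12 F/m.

E = 8.43×10^6 V/m

The point |x| = 13.4 cm lies outside the slab (half-thickness 0.0234 m). A symmetric pillbox spanning the full slab encloses Q_enc = ρ·d·A.
Flux = 2EA ⇒ E = |ρ|d/(2ε₀), independent of distance outside.
E = (3.19×10^-3)(0.0468)/(2·8.85×10^-12) = 8.43×10^6 N/C.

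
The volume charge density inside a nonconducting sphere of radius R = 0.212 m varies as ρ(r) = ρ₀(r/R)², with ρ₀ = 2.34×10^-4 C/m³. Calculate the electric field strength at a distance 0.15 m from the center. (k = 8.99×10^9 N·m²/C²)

Use a concentric Gaussian sphere at r = 0.15 m (r < R).
Integrate the density: Q_enc = 4π ∫₀^r ρ₀(r'/R)^2 r'² dr' = 4πρ₀ r^5/(5·R²) = 9.937×10^-7 C.
By Gauss's law, ∮E·dA = E·4πr² = Q_enc/ε₀.
E = k|Q_enc|/r² = (8.99×10^9)(9.937×10^-7)/(0.15)² = 3.97×10^5 N/C.

E = 3.97e5 N/C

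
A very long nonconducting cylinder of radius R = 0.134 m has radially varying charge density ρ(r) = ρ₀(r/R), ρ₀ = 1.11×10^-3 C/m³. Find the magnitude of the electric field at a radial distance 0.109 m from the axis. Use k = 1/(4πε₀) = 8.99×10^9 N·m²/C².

E ≈ 3.71×10^6 N/C

Take a coaxial cylindrical Gaussian surface of radius r = 0.109 m and length L (r < R).
Integrating ρ over the cross-section to radius r: λ_enc = (2πρ₀/R) ∫₀^r r'^2 dr' = 2πρ₀ r^3/(3·R) = 2.247×10^-5 C/m.
Since E is radial and uniform over the curved surface, Φ = E·2πrL = Q_enc/ε₀ = λ_enc L/ε₀.
E = 2k|λ_enc|/r = 2(8.99×10^9)(2.247e-5)/(0.109) = 3.71×10^6 N/C.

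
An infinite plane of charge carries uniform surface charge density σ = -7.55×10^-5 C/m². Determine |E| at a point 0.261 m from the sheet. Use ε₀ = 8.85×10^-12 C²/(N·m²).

Choose a cylindrical pillbox piercing the sheet, end faces (area A) parallel to it.
Flux Φ = 2EA and Q_enc = σA, so 2EA = σA/ε₀ ⇒ E = |σ|/(2ε₀), independent of distance.
E = |σ|/(2ε₀) = (7.55e-5)/(2·8.85×10^-12) = 4.27×10^6 N/C.

E ≈ 4.27e6 N/C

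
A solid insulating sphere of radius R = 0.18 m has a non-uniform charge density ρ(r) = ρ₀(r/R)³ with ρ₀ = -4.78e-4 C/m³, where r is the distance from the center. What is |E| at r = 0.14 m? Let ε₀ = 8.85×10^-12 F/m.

Take a concentric spherical Gaussian surface of radius r = 0.14 m (r < R).
Integrate the density: Q_enc = 4π ∫₀^r ρ₀(r'/R)^3 r'² dr' = 4πρ₀ r^6/(6·R³) = -1.293×10^-6 C.
Applying ∮E·dA = Q_enc/ε₀ with Φ = E(4πr²):
E = |Q_enc|/(4πε₀r²) = (1.293e-6)/(4π·8.85×10^-12·(0.14)²) = 5.93×10^5 N/C.

|E| = 5.93e5 N/C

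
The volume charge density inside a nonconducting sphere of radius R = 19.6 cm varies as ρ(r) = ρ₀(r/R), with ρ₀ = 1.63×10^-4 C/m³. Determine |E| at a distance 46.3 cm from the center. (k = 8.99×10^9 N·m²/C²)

Take a concentric spherical Gaussian surface of radius r = 46.3 cm (r > R, all charge enclosed).
Q_enc = 4π ∫₀^R ρ₀(r'/R)^1 r'² dr' = 4πρ₀R³/4 = 3.856e-6 C.
Applying ∮E·dA = Q_enc/ε₀ with Φ = E(4πr²):
E = k|Q_enc|/r² = (8.99×10^9)(3.856×10^-6)/(0.463)² = 1.62e5 N/C.

|E| = 1.62×10^5 N/C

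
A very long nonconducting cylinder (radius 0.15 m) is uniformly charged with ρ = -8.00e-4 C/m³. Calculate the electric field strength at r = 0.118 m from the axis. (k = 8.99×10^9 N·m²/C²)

E = 5.33e6 V/m

Choose a coaxial cylinder of radius r = 0.118 m (arbitrary length L) as the Gaussian surface (r < R).
Enclosed charge per unit length: λ_enc = ρ·πr² = (-8.00×10^-4)π(0.118)² = -3.499e-5 C/m.
Gauss's law: E·2πrL = λ_enc L/ε₀.
E = 2k|λ_enc|/r = 2(8.99×10^9)(3.499×10^-5)/(0.118) = 5.33×10^6 N/C.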